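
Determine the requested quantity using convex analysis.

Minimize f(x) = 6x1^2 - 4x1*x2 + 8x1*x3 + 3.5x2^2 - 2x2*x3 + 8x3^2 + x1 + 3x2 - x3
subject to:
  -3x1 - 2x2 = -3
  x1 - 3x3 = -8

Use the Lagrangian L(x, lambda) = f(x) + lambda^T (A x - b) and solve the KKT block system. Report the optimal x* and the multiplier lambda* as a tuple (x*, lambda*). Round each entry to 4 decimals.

Form the Lagrangian:
  L(x, lambda) = (1/2) x^T Q x + c^T x + lambda^T (A x - b)
Stationarity (grad_x L = 0): Q x + c + A^T lambda = 0.
Primal feasibility: A x = b.

This gives the KKT block system:
  [ Q   A^T ] [ x     ]   [-c ]
  [ A    0  ] [ lambda ] = [ b ]

Solving the linear system:
  x*      = (-0.3474, 2.021, 2.5509)
  lambda* = (6.7175, 10.9977)
  f(x*)   = 55.6495

x* = (-0.3474, 2.021, 2.5509), lambda* = (6.7175, 10.9977)


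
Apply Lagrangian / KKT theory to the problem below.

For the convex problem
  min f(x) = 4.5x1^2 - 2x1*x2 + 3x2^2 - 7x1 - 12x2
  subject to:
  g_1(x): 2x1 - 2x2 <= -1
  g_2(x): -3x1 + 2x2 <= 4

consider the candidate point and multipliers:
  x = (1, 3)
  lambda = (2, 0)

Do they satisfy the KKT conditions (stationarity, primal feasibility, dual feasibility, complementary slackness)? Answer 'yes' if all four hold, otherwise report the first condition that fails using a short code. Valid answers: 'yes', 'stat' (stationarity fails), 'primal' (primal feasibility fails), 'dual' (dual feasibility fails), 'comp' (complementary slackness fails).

Gradient of f: grad f(x) = Q x + c = (-4, 4)
Constraint values g_i(x) = a_i^T x - b_i:
  g_1((1, 3)) = -3
  g_2((1, 3)) = -1
Stationarity residual: grad f(x) + sum_i lambda_i a_i = (0, 0)
  -> stationarity OK
Primal feasibility (all g_i <= 0): OK
Dual feasibility (all lambda_i >= 0): OK
Complementary slackness (lambda_i * g_i(x) = 0 for all i): FAILS

Verdict: the first failing condition is complementary_slackness -> comp.

comp


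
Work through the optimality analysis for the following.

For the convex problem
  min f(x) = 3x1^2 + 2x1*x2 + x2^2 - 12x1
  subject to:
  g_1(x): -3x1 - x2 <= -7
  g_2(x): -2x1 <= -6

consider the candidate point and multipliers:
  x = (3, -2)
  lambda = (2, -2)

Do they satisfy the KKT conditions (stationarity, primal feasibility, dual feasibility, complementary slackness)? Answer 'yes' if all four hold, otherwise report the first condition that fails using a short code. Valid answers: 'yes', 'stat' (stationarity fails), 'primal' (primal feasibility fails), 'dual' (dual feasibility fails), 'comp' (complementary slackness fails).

Gradient of f: grad f(x) = Q x + c = (2, 2)
Constraint values g_i(x) = a_i^T x - b_i:
  g_1((3, -2)) = 0
  g_2((3, -2)) = 0
Stationarity residual: grad f(x) + sum_i lambda_i a_i = (0, 0)
  -> stationarity OK
Primal feasibility (all g_i <= 0): OK
Dual feasibility (all lambda_i >= 0): FAILS
Complementary slackness (lambda_i * g_i(x) = 0 for all i): OK

Verdict: the first failing condition is dual_feasibility -> dual.

dual


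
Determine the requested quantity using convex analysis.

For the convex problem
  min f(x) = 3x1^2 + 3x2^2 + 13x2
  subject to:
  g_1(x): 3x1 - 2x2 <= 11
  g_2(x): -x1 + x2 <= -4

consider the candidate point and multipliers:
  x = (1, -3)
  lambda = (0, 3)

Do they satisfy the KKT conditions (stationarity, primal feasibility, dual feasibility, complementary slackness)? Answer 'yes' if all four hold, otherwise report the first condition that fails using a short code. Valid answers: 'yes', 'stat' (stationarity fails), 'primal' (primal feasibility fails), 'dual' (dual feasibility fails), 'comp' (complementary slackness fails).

Gradient of f: grad f(x) = Q x + c = (6, -5)
Constraint values g_i(x) = a_i^T x - b_i:
  g_1((1, -3)) = -2
  g_2((1, -3)) = 0
Stationarity residual: grad f(x) + sum_i lambda_i a_i = (3, -2)
  -> stationarity FAILS
Primal feasibility (all g_i <= 0): OK
Dual feasibility (all lambda_i >= 0): OK
Complementary slackness (lambda_i * g_i(x) = 0 for all i): OK

Verdict: the first failing condition is stationarity -> stat.

stat


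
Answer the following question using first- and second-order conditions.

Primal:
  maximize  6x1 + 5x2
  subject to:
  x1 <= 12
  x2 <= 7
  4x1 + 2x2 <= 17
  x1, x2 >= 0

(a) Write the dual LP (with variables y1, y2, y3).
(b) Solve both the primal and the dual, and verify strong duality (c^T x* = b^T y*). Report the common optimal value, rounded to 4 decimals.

The standard primal-dual pair for 'max c^T x s.t. A x <= b, x >= 0' is:
  Dual:  min b^T y  s.t.  A^T y >= c,  y >= 0.

So the dual LP is:
  minimize  12y1 + 7y2 + 17y3
  subject to:
    y1 + 4y3 >= 6
    y2 + 2y3 >= 5
    y1, y2, y3 >= 0

Solving the primal: x* = (0.75, 7).
  primal value c^T x* = 39.5.
Solving the dual: y* = (0, 2, 1.5).
  dual value b^T y* = 39.5.
Strong duality: c^T x* = b^T y*. Confirmed.

39.5


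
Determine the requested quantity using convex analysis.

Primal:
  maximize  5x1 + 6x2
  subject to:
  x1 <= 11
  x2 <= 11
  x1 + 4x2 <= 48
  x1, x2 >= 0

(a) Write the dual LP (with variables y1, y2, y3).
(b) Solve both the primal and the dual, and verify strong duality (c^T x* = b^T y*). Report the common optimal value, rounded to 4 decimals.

The standard primal-dual pair for 'max c^T x s.t. A x <= b, x >= 0' is:
  Dual:  min b^T y  s.t.  A^T y >= c,  y >= 0.

So the dual LP is:
  minimize  11y1 + 11y2 + 48y3
  subject to:
    y1 + y3 >= 5
    y2 + 4y3 >= 6
    y1, y2, y3 >= 0

Solving the primal: x* = (11, 9.25).
  primal value c^T x* = 110.5.
Solving the dual: y* = (3.5, 0, 1.5).
  dual value b^T y* = 110.5.
Strong duality: c^T x* = b^T y*. Confirmed.

110.5


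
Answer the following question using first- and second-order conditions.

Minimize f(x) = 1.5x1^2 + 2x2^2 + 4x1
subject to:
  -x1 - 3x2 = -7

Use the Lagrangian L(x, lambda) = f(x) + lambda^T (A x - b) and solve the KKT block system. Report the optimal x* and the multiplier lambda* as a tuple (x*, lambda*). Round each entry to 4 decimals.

Form the Lagrangian:
  L(x, lambda) = (1/2) x^T Q x + c^T x + lambda^T (A x - b)
Stationarity (grad_x L = 0): Q x + c + A^T lambda = 0.
Primal feasibility: A x = b.

This gives the KKT block system:
  [ Q   A^T ] [ x     ]   [-c ]
  [ A    0  ] [ lambda ] = [ b ]

Solving the linear system:
  x*      = (-0.2581, 2.4194)
  lambda* = (3.2258)
  f(x*)   = 10.7742

x* = (-0.2581, 2.4194), lambda* = (3.2258)


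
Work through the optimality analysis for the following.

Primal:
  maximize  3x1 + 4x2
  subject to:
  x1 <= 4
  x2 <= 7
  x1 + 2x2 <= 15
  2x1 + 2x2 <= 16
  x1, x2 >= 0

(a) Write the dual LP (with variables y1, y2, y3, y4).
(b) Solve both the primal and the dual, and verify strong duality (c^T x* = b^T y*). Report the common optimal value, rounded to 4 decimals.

The standard primal-dual pair for 'max c^T x s.t. A x <= b, x >= 0' is:
  Dual:  min b^T y  s.t.  A^T y >= c,  y >= 0.

So the dual LP is:
  minimize  4y1 + 7y2 + 15y3 + 16y4
  subject to:
    y1 + y3 + 2y4 >= 3
    y2 + 2y3 + 2y4 >= 4
    y1, y2, y3, y4 >= 0

Solving the primal: x* = (1, 7).
  primal value c^T x* = 31.
Solving the dual: y* = (0, 1, 0, 1.5).
  dual value b^T y* = 31.
Strong duality: c^T x* = b^T y*. Confirmed.

31


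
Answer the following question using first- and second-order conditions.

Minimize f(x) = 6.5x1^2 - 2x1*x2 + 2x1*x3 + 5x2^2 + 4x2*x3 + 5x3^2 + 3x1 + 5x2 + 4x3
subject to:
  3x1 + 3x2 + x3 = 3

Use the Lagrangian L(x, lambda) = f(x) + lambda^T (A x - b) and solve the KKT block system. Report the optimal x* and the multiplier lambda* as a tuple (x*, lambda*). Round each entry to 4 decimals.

Form the Lagrangian:
  L(x, lambda) = (1/2) x^T Q x + c^T x + lambda^T (A x - b)
Stationarity (grad_x L = 0): Q x + c + A^T lambda = 0.
Primal feasibility: A x = b.

This gives the KKT block system:
  [ Q   A^T ] [ x     ]   [-c ]
  [ A    0  ] [ lambda ] = [ b ]

Solving the linear system:
  x*      = (0.5546, 0.6076, -0.4866)
  lambda* = (-2.6736)
  f(x*)   = 5.3881

x* = (0.5546, 0.6076, -0.4866), lambda* = (-2.6736)


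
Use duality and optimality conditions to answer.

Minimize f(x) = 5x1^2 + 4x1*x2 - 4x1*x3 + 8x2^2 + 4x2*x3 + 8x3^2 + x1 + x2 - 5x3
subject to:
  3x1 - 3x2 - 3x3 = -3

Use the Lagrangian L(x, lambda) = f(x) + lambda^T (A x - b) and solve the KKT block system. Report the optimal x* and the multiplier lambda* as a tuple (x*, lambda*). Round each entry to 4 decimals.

Form the Lagrangian:
  L(x, lambda) = (1/2) x^T Q x + c^T x + lambda^T (A x - b)
Stationarity (grad_x L = 0): Q x + c + A^T lambda = 0.
Primal feasibility: A x = b.

This gives the KKT block system:
  [ Q   A^T ] [ x     ]   [-c ]
  [ A    0  ] [ lambda ] = [ b ]

Solving the linear system:
  x*      = (-0.4038, 0.1827, 0.4135)
  lambda* = (1.3205)
  f(x*)   = 0.8365

x* = (-0.4038, 0.1827, 0.4135), lambda* = (1.3205)


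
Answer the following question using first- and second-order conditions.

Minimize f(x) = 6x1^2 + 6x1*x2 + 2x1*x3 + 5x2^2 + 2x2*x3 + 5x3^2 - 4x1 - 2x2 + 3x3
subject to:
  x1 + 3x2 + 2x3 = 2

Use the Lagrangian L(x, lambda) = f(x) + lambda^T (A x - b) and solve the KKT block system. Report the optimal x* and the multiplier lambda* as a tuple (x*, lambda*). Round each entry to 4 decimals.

Form the Lagrangian:
  L(x, lambda) = (1/2) x^T Q x + c^T x + lambda^T (A x - b)
Stationarity (grad_x L = 0): Q x + c + A^T lambda = 0.
Primal feasibility: A x = b.

This gives the KKT block system:
  [ Q   A^T ] [ x     ]   [-c ]
  [ A    0  ] [ lambda ] = [ b ]

Solving the linear system:
  x*      = (0.166, 0.6763, -0.0975)
  lambda* = (-1.8548)
  f(x*)   = 0.7002

x* = (0.166, 0.6763, -0.0975), lambda* = (-1.8548)


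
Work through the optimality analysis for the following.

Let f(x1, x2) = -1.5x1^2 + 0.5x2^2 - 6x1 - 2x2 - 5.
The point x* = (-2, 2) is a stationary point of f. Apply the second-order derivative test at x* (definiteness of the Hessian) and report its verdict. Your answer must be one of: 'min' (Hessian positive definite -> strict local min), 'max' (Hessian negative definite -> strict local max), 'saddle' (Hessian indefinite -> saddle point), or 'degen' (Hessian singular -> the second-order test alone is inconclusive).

Compute the Hessian H = grad^2 f:
  H = [[-3, 0], [0, 1]]
Verify stationarity: grad f(x*) = H x* + g = (0, 0).
Eigenvalues of H: -3, 1.
Eigenvalues have mixed signs, so H is indefinite -> x* is a saddle point.

saddle


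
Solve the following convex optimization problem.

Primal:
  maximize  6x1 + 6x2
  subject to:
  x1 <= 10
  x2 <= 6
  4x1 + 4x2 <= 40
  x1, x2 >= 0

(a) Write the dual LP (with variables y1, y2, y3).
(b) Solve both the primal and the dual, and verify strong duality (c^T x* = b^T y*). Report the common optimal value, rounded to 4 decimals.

The standard primal-dual pair for 'max c^T x s.t. A x <= b, x >= 0' is:
  Dual:  min b^T y  s.t.  A^T y >= c,  y >= 0.

So the dual LP is:
  minimize  10y1 + 6y2 + 40y3
  subject to:
    y1 + 4y3 >= 6
    y2 + 4y3 >= 6
    y1, y2, y3 >= 0

Solving the primal: x* = (4, 6).
  primal value c^T x* = 60.
Solving the dual: y* = (0, 0, 1.5).
  dual value b^T y* = 60.
Strong duality: c^T x* = b^T y*. Confirmed.

60


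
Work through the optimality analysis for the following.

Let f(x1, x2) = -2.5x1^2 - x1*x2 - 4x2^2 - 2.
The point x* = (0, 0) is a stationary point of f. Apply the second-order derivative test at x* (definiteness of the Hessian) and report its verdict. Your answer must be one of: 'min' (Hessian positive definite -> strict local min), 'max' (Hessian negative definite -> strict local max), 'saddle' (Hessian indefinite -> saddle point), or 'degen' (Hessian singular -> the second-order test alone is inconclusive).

Compute the Hessian H = grad^2 f:
  H = [[-5, -1], [-1, -8]]
Verify stationarity: grad f(x*) = H x* + g = (0, 0).
Eigenvalues of H: -8.3028, -4.6972.
Both eigenvalues < 0, so H is negative definite -> x* is a strict local max.

max


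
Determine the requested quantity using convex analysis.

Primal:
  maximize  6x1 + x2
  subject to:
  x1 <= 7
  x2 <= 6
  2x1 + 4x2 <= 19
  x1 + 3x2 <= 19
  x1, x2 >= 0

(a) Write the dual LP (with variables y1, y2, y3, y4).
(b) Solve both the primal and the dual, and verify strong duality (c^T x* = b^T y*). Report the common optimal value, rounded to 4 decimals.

The standard primal-dual pair for 'max c^T x s.t. A x <= b, x >= 0' is:
  Dual:  min b^T y  s.t.  A^T y >= c,  y >= 0.

So the dual LP is:
  minimize  7y1 + 6y2 + 19y3 + 19y4
  subject to:
    y1 + 2y3 + y4 >= 6
    y2 + 4y3 + 3y4 >= 1
    y1, y2, y3, y4 >= 0

Solving the primal: x* = (7, 1.25).
  primal value c^T x* = 43.25.
Solving the dual: y* = (5.5, 0, 0.25, 0).
  dual value b^T y* = 43.25.
Strong duality: c^T x* = b^T y*. Confirmed.

43.25


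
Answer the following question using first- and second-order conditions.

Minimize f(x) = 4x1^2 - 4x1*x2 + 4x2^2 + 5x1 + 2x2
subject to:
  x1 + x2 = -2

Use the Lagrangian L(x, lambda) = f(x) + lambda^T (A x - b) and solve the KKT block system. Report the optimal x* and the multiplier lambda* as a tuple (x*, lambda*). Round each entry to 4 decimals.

Form the Lagrangian:
  L(x, lambda) = (1/2) x^T Q x + c^T x + lambda^T (A x - b)
Stationarity (grad_x L = 0): Q x + c + A^T lambda = 0.
Primal feasibility: A x = b.

This gives the KKT block system:
  [ Q   A^T ] [ x     ]   [-c ]
  [ A    0  ] [ lambda ] = [ b ]

Solving the linear system:
  x*      = (-1.125, -0.875)
  lambda* = (0.5)
  f(x*)   = -3.1875

x* = (-1.125, -0.875), lambda* = (0.5)


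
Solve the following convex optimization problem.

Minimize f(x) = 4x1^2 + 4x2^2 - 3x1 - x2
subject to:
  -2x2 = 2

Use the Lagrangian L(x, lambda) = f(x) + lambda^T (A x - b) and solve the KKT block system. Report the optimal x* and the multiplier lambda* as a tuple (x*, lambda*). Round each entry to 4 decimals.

Form the Lagrangian:
  L(x, lambda) = (1/2) x^T Q x + c^T x + lambda^T (A x - b)
Stationarity (grad_x L = 0): Q x + c + A^T lambda = 0.
Primal feasibility: A x = b.

This gives the KKT block system:
  [ Q   A^T ] [ x     ]   [-c ]
  [ A    0  ] [ lambda ] = [ b ]

Solving the linear system:
  x*      = (0.375, -1)
  lambda* = (-4.5)
  f(x*)   = 4.4375

x* = (0.375, -1), lambda* = (-4.5)


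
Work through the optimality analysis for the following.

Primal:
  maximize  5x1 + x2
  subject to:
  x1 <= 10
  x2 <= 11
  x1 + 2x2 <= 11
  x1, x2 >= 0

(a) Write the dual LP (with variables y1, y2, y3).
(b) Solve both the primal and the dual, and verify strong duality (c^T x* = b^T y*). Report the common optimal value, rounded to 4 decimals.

The standard primal-dual pair for 'max c^T x s.t. A x <= b, x >= 0' is:
  Dual:  min b^T y  s.t.  A^T y >= c,  y >= 0.

So the dual LP is:
  minimize  10y1 + 11y2 + 11y3
  subject to:
    y1 + y3 >= 5
    y2 + 2y3 >= 1
    y1, y2, y3 >= 0

Solving the primal: x* = (10, 0.5).
  primal value c^T x* = 50.5.
Solving the dual: y* = (4.5, 0, 0.5).
  dual value b^T y* = 50.5.
Strong duality: c^T x* = b^T y*. Confirmed.

50.5


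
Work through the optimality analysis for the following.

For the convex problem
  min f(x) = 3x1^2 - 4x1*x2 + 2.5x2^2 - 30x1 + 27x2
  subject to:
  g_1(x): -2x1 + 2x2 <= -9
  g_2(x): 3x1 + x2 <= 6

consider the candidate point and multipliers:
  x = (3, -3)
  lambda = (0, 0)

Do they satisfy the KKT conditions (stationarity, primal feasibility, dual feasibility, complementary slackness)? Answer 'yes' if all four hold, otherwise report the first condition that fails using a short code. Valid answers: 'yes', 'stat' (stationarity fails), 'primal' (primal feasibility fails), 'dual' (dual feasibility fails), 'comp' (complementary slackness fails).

Gradient of f: grad f(x) = Q x + c = (0, 0)
Constraint values g_i(x) = a_i^T x - b_i:
  g_1((3, -3)) = -3
  g_2((3, -3)) = 0
Stationarity residual: grad f(x) + sum_i lambda_i a_i = (0, 0)
  -> stationarity OK
Primal feasibility (all g_i <= 0): OK
Dual feasibility (all lambda_i >= 0): OK
Complementary slackness (lambda_i * g_i(x) = 0 for all i): OK

Verdict: yes, KKT holds.

yes


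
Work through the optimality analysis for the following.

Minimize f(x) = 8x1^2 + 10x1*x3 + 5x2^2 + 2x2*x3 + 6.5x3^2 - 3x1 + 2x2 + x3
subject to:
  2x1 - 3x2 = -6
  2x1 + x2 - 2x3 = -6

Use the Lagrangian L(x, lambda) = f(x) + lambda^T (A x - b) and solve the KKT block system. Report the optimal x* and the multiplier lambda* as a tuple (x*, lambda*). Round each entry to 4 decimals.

Form the Lagrangian:
  L(x, lambda) = (1/2) x^T Q x + c^T x + lambda^T (A x - b)
Stationarity (grad_x L = 0): Q x + c + A^T lambda = 0.
Primal feasibility: A x = b.

This gives the KKT block system:
  [ Q   A^T ] [ x     ]   [-c ]
  [ A    0  ] [ lambda ] = [ b ]

Solving the linear system:
  x*      = (-1.8027, 0.7982, 1.5964)
  lambda* = (5.2786, 2.6611)
  f(x*)   = 28.1197

x* = (-1.8027, 0.7982, 1.5964), lambda* = (5.2786, 2.6611)


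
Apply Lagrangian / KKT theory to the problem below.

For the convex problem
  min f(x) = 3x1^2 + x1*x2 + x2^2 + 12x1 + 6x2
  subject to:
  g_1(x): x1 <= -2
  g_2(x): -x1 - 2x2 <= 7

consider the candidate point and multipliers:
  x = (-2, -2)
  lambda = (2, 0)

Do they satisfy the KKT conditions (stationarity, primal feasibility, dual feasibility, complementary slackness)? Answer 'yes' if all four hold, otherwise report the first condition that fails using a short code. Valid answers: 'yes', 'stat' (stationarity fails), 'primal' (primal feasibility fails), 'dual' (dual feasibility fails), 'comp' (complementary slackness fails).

Gradient of f: grad f(x) = Q x + c = (-2, 0)
Constraint values g_i(x) = a_i^T x - b_i:
  g_1((-2, -2)) = 0
  g_2((-2, -2)) = -1
Stationarity residual: grad f(x) + sum_i lambda_i a_i = (0, 0)
  -> stationarity OK
Primal feasibility (all g_i <= 0): OK
Dual feasibility (all lambda_i >= 0): OK
Complementary slackness (lambda_i * g_i(x) = 0 for all i): OK

Verdict: yes, KKT holds.

yes


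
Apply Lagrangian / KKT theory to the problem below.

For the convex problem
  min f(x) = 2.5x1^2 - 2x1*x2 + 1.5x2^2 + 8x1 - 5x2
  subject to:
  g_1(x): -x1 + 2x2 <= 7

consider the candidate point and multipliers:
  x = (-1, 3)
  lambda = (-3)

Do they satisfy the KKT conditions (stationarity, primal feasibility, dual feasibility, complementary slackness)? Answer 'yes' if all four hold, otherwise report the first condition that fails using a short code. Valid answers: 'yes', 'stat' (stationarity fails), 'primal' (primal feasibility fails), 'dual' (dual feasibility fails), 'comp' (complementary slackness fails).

Gradient of f: grad f(x) = Q x + c = (-3, 6)
Constraint values g_i(x) = a_i^T x - b_i:
  g_1((-1, 3)) = 0
Stationarity residual: grad f(x) + sum_i lambda_i a_i = (0, 0)
  -> stationarity OK
Primal feasibility (all g_i <= 0): OK
Dual feasibility (all lambda_i >= 0): FAILS
Complementary slackness (lambda_i * g_i(x) = 0 for all i): OK

Verdict: the first failing condition is dual_feasibility -> dual.

dual


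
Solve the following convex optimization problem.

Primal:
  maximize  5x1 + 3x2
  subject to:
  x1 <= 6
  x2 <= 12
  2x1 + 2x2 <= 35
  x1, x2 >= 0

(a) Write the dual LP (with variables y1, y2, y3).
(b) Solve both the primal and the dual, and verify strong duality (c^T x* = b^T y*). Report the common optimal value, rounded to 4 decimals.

The standard primal-dual pair for 'max c^T x s.t. A x <= b, x >= 0' is:
  Dual:  min b^T y  s.t.  A^T y >= c,  y >= 0.

So the dual LP is:
  minimize  6y1 + 12y2 + 35y3
  subject to:
    y1 + 2y3 >= 5
    y2 + 2y3 >= 3
    y1, y2, y3 >= 0

Solving the primal: x* = (6, 11.5).
  primal value c^T x* = 64.5.
Solving the dual: y* = (2, 0, 1.5).
  dual value b^T y* = 64.5.
Strong duality: c^T x* = b^T y*. Confirmed.

64.5


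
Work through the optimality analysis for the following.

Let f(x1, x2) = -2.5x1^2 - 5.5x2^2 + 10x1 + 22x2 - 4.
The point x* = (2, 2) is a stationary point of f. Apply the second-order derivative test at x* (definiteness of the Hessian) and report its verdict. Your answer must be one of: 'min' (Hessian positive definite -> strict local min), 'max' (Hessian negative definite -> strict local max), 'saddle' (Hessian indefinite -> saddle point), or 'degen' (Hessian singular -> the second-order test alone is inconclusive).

Compute the Hessian H = grad^2 f:
  H = [[-5, 0], [0, -11]]
Verify stationarity: grad f(x*) = H x* + g = (0, 0).
Eigenvalues of H: -11, -5.
Both eigenvalues < 0, so H is negative definite -> x* is a strict local max.

max


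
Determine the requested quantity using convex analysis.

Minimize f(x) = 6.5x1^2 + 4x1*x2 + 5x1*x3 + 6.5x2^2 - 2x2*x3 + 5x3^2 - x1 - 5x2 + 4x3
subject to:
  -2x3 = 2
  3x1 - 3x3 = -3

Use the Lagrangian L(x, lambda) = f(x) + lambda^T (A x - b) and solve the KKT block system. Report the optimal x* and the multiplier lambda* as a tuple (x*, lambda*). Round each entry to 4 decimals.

Form the Lagrangian:
  L(x, lambda) = (1/2) x^T Q x + c^T x + lambda^T (A x - b)
Stationarity (grad_x L = 0): Q x + c + A^T lambda = 0.
Primal feasibility: A x = b.

This gives the KKT block system:
  [ Q   A^T ] [ x     ]   [-c ]
  [ A    0  ] [ lambda ] = [ b ]

Solving the linear system:
  x*      = (-2, 0.8462, -1)
  lambda* = (-23.1538, 9.5385)
  f(x*)   = 34.3462

x* = (-2, 0.8462, -1), lambda* = (-23.1538, 9.5385)


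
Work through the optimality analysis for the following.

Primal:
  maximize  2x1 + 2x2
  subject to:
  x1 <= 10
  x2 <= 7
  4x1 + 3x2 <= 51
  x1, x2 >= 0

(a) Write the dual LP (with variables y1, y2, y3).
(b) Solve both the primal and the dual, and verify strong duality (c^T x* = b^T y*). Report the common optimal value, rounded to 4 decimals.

The standard primal-dual pair for 'max c^T x s.t. A x <= b, x >= 0' is:
  Dual:  min b^T y  s.t.  A^T y >= c,  y >= 0.

So the dual LP is:
  minimize  10y1 + 7y2 + 51y3
  subject to:
    y1 + 4y3 >= 2
    y2 + 3y3 >= 2
    y1, y2, y3 >= 0

Solving the primal: x* = (7.5, 7).
  primal value c^T x* = 29.
Solving the dual: y* = (0, 0.5, 0.5).
  dual value b^T y* = 29.
Strong duality: c^T x* = b^T y*. Confirmed.

29


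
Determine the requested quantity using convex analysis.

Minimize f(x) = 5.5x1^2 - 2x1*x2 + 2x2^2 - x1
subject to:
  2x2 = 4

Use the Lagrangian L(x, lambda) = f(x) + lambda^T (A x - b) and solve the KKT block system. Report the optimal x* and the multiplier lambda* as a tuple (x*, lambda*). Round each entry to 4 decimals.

Form the Lagrangian:
  L(x, lambda) = (1/2) x^T Q x + c^T x + lambda^T (A x - b)
Stationarity (grad_x L = 0): Q x + c + A^T lambda = 0.
Primal feasibility: A x = b.

This gives the KKT block system:
  [ Q   A^T ] [ x     ]   [-c ]
  [ A    0  ] [ lambda ] = [ b ]

Solving the linear system:
  x*      = (0.4545, 2)
  lambda* = (-3.5455)
  f(x*)   = 6.8636

x* = (0.4545, 2), lambda* = (-3.5455)


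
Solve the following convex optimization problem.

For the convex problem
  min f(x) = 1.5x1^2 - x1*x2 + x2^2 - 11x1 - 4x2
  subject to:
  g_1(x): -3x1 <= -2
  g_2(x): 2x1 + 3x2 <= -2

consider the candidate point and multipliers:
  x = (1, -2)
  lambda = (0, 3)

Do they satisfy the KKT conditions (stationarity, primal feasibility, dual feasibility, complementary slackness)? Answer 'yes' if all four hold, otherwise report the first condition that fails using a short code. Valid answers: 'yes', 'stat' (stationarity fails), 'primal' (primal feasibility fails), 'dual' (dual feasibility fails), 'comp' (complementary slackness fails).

Gradient of f: grad f(x) = Q x + c = (-6, -9)
Constraint values g_i(x) = a_i^T x - b_i:
  g_1((1, -2)) = -1
  g_2((1, -2)) = -2
Stationarity residual: grad f(x) + sum_i lambda_i a_i = (0, 0)
  -> stationarity OK
Primal feasibility (all g_i <= 0): OK
Dual feasibility (all lambda_i >= 0): OK
Complementary slackness (lambda_i * g_i(x) = 0 for all i): FAILS

Verdict: the first failing condition is complementary_slackness -> comp.

comp


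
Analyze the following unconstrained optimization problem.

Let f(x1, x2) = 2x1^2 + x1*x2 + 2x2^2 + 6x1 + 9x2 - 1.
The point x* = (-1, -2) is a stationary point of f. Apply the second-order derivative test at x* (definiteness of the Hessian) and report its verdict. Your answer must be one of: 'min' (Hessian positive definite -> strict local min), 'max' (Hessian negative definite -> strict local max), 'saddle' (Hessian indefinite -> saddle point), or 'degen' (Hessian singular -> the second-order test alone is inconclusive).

Compute the Hessian H = grad^2 f:
  H = [[4, 1], [1, 4]]
Verify stationarity: grad f(x*) = H x* + g = (0, 0).
Eigenvalues of H: 3, 5.
Both eigenvalues > 0, so H is positive definite -> x* is a strict local min.

min


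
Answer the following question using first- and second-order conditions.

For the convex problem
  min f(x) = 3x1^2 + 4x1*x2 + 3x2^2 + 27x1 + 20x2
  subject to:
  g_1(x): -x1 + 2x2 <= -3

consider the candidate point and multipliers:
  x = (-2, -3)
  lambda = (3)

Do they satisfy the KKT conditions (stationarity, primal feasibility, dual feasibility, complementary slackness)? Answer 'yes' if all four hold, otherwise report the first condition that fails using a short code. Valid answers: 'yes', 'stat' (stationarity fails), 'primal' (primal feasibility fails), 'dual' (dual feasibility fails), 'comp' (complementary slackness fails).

Gradient of f: grad f(x) = Q x + c = (3, -6)
Constraint values g_i(x) = a_i^T x - b_i:
  g_1((-2, -3)) = -1
Stationarity residual: grad f(x) + sum_i lambda_i a_i = (0, 0)
  -> stationarity OK
Primal feasibility (all g_i <= 0): OK
Dual feasibility (all lambda_i >= 0): OK
Complementary slackness (lambda_i * g_i(x) = 0 for all i): FAILS

Verdict: the first failing condition is complementary_slackness -> comp.

comp


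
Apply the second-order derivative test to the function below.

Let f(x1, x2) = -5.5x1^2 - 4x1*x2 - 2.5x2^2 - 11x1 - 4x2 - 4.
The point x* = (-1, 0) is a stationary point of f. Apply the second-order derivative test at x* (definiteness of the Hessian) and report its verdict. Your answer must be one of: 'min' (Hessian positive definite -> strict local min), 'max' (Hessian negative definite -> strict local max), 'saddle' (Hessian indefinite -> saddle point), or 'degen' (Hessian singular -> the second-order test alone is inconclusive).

Compute the Hessian H = grad^2 f:
  H = [[-11, -4], [-4, -5]]
Verify stationarity: grad f(x*) = H x* + g = (0, 0).
Eigenvalues of H: -13, -3.
Both eigenvalues < 0, so H is negative definite -> x* is a strict local max.

max


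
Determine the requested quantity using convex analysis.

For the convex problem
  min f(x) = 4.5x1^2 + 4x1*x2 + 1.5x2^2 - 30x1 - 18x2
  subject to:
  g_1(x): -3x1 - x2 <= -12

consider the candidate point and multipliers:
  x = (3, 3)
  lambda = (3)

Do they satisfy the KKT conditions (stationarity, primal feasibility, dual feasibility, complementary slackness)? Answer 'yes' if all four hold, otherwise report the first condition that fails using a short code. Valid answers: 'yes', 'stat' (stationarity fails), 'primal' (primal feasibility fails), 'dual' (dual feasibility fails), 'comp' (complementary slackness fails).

Gradient of f: grad f(x) = Q x + c = (9, 3)
Constraint values g_i(x) = a_i^T x - b_i:
  g_1((3, 3)) = 0
Stationarity residual: grad f(x) + sum_i lambda_i a_i = (0, 0)
  -> stationarity OK
Primal feasibility (all g_i <= 0): OK
Dual feasibility (all lambda_i >= 0): OK
Complementary slackness (lambda_i * g_i(x) = 0 for all i): OK

Verdict: yes, KKT holds.

yes


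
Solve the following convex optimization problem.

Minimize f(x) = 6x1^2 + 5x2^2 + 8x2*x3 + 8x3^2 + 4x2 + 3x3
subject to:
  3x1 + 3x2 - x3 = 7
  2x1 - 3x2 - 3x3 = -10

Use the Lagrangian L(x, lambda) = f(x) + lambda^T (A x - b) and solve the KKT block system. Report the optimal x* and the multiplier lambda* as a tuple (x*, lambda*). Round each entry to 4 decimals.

Form the Lagrangian:
  L(x, lambda) = (1/2) x^T Q x + c^T x + lambda^T (A x - b)
Stationarity (grad_x L = 0): Q x + c + A^T lambda = 0.
Primal feasibility: A x = b.

This gives the KKT block system:
  [ Q   A^T ] [ x     ]   [-c ]
  [ A    0  ] [ lambda ] = [ b ]

Solving the linear system:
  x*      = (-0.8241, 3.064, -0.2801)
  lambda* = (-2.3422, 8.4577)
  f(x*)   = 56.1942

x* = (-0.8241, 3.064, -0.2801), lambda* = (-2.3422, 8.4577)


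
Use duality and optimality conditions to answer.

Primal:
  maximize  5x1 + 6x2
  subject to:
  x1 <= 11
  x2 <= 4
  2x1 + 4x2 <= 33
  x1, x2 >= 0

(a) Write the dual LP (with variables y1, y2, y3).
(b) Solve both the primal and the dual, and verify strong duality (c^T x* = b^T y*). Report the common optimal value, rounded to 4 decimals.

The standard primal-dual pair for 'max c^T x s.t. A x <= b, x >= 0' is:
  Dual:  min b^T y  s.t.  A^T y >= c,  y >= 0.

So the dual LP is:
  minimize  11y1 + 4y2 + 33y3
  subject to:
    y1 + 2y3 >= 5
    y2 + 4y3 >= 6
    y1, y2, y3 >= 0

Solving the primal: x* = (11, 2.75).
  primal value c^T x* = 71.5.
Solving the dual: y* = (2, 0, 1.5).
  dual value b^T y* = 71.5.
Strong duality: c^T x* = b^T y*. Confirmed.

71.5


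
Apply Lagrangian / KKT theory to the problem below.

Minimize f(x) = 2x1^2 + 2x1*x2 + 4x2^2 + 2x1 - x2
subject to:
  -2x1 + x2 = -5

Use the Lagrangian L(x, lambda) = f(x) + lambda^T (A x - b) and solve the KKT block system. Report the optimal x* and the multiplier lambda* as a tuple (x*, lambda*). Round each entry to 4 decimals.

Form the Lagrangian:
  L(x, lambda) = (1/2) x^T Q x + c^T x + lambda^T (A x - b)
Stationarity (grad_x L = 0): Q x + c + A^T lambda = 0.
Primal feasibility: A x = b.

This gives the KKT block system:
  [ Q   A^T ] [ x     ]   [-c ]
  [ A    0  ] [ lambda ] = [ b ]

Solving the linear system:
  x*      = (2.0455, -0.9091)
  lambda* = (4.1818)
  f(x*)   = 12.9545

x* = (2.0455, -0.9091), lambda* = (4.1818)


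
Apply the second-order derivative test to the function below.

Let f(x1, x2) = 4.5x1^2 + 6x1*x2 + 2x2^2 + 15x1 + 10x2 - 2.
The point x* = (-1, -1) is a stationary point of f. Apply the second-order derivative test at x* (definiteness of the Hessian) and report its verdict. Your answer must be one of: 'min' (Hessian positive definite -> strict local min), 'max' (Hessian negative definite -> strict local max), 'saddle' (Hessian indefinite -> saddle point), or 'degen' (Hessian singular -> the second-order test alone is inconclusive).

Compute the Hessian H = grad^2 f:
  H = [[9, 6], [6, 4]]
Verify stationarity: grad f(x*) = H x* + g = (0, 0).
Eigenvalues of H: 0, 13.
H has a zero eigenvalue (singular; positive semidefinite but not definite), so H is neither positive definite, negative definite, nor indefinite. The second-order test alone is inconclusive -> degen.
(Indeed, f is constant along the null direction of H through x*, so x* is not a strict local extremum.)

degen


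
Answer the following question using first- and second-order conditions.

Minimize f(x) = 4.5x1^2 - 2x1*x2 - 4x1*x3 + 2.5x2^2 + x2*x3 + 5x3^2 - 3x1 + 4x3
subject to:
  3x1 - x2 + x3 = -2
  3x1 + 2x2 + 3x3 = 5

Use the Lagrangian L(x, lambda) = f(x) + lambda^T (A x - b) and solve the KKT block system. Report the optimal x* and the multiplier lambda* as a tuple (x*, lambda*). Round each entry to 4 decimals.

Form the Lagrangian:
  L(x, lambda) = (1/2) x^T Q x + c^T x + lambda^T (A x - b)
Stationarity (grad_x L = 0): Q x + c + A^T lambda = 0.
Primal feasibility: A x = b.

This gives the KKT block system:
  [ Q   A^T ] [ x     ]   [-c ]
  [ A    0  ] [ lambda ] = [ b ]

Solving the linear system:
  x*      = (0.1767, 2.412, -0.118)
  lambda* = (5.1433, -3.2227)
  f(x*)   = 12.699

x* = (0.1767, 2.412, -0.118), lambda* = (5.1433, -3.2227)


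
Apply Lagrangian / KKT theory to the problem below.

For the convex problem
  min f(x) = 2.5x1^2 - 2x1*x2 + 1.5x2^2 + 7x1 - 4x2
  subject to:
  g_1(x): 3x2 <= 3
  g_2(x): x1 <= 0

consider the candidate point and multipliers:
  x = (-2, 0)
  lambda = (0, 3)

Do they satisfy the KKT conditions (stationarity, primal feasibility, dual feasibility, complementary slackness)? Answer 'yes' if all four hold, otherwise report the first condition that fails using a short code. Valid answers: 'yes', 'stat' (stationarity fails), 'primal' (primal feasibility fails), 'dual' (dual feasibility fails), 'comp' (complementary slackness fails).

Gradient of f: grad f(x) = Q x + c = (-3, 0)
Constraint values g_i(x) = a_i^T x - b_i:
  g_1((-2, 0)) = -3
  g_2((-2, 0)) = -2
Stationarity residual: grad f(x) + sum_i lambda_i a_i = (0, 0)
  -> stationarity OK
Primal feasibility (all g_i <= 0): OK
Dual feasibility (all lambda_i >= 0): OK
Complementary slackness (lambda_i * g_i(x) = 0 for all i): FAILS

Verdict: the first failing condition is complementary_slackness -> comp.

comp


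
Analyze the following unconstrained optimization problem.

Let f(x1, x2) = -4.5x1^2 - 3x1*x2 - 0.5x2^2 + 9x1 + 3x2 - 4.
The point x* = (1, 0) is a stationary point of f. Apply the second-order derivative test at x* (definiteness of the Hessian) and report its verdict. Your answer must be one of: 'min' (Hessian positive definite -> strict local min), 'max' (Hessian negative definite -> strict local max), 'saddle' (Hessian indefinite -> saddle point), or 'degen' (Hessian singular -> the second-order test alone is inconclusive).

Compute the Hessian H = grad^2 f:
  H = [[-9, -3], [-3, -1]]
Verify stationarity: grad f(x*) = H x* + g = (0, 0).
Eigenvalues of H: -10, 0.
H has a zero eigenvalue (singular; negative semidefinite but not definite), so H is neither positive definite, negative definite, nor indefinite. The second-order test alone is inconclusive -> degen.
(Indeed, f is constant along the null direction of H through x*, so x* is not a strict local extremum.)

degen


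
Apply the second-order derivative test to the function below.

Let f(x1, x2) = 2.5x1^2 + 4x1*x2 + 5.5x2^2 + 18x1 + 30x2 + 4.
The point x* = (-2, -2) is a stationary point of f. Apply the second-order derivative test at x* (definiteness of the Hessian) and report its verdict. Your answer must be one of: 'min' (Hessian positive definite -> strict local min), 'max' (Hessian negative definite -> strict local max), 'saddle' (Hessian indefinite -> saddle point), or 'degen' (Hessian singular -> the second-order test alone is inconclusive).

Compute the Hessian H = grad^2 f:
  H = [[5, 4], [4, 11]]
Verify stationarity: grad f(x*) = H x* + g = (0, 0).
Eigenvalues of H: 3, 13.
Both eigenvalues > 0, so H is positive definite -> x* is a strict local min.

min


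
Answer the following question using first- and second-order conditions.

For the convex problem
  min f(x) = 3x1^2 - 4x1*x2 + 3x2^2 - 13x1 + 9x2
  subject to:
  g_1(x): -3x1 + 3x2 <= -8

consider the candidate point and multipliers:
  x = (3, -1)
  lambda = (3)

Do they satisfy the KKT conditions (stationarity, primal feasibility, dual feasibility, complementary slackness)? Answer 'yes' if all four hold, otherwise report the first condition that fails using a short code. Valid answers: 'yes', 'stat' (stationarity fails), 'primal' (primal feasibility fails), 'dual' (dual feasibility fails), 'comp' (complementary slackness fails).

Gradient of f: grad f(x) = Q x + c = (9, -9)
Constraint values g_i(x) = a_i^T x - b_i:
  g_1((3, -1)) = -4
Stationarity residual: grad f(x) + sum_i lambda_i a_i = (0, 0)
  -> stationarity OK
Primal feasibility (all g_i <= 0): OK
Dual feasibility (all lambda_i >= 0): OK
Complementary slackness (lambda_i * g_i(x) = 0 for all i): FAILS

Verdict: the first failing condition is complementary_slackness -> comp.

comp


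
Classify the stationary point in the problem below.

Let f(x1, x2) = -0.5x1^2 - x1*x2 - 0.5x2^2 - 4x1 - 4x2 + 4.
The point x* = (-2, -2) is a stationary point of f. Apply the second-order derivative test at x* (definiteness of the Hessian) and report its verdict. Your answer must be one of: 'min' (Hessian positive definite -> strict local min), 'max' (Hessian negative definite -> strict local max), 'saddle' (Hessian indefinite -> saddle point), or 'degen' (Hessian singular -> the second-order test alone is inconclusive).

Compute the Hessian H = grad^2 f:
  H = [[-1, -1], [-1, -1]]
Verify stationarity: grad f(x*) = H x* + g = (0, 0).
Eigenvalues of H: -2, 0.
H has a zero eigenvalue (singular; negative semidefinite but not definite), so H is neither positive definite, negative definite, nor indefinite. The second-order test alone is inconclusive -> degen.
(Indeed, f is constant along the null direction of H through x*, so x* is not a strict local extremum.)

degen


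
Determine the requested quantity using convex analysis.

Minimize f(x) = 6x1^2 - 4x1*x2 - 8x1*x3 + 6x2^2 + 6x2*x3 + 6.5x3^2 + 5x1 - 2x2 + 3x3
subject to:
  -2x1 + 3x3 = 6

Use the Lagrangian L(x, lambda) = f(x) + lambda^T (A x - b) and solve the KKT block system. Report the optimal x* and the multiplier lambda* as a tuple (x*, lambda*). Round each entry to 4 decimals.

Form the Lagrangian:
  L(x, lambda) = (1/2) x^T Q x + c^T x + lambda^T (A x - b)
Stationarity (grad_x L = 0): Q x + c + A^T lambda = 0.
Primal feasibility: A x = b.

This gives the KKT block system:
  [ Q   A^T ] [ x     ]   [-c ]
  [ A    0  ] [ lambda ] = [ b ]

Solving the linear system:
  x*      = (-1.1719, -0.8333, 1.2188)
  lambda* = (-7.7396)
  f(x*)   = 22.9505

x* = (-1.1719, -0.8333, 1.2188), lambda* = (-7.7396)


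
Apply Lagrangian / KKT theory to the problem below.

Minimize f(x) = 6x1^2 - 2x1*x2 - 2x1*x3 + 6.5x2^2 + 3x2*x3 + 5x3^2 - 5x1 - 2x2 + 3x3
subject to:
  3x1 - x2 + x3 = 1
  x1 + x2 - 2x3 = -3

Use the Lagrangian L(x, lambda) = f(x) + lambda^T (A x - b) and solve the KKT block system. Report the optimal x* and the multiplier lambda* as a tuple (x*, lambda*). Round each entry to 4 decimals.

Form the Lagrangian:
  L(x, lambda) = (1/2) x^T Q x + c^T x + lambda^T (A x - b)
Stationarity (grad_x L = 0): Q x + c + A^T lambda = 0.
Primal feasibility: A x = b.

This gives the KKT block system:
  [ Q   A^T ] [ x     ]   [-c ]
  [ A    0  ] [ lambda ] = [ b ]

Solving the linear system:
  x*      = (-0.2272, -0.5906, 1.0911)
  lambda* = (0.6945, 6.6442)
  f(x*)   = 12.4143

x* = (-0.2272, -0.5906, 1.0911), lambda* = (0.6945, 6.6442)


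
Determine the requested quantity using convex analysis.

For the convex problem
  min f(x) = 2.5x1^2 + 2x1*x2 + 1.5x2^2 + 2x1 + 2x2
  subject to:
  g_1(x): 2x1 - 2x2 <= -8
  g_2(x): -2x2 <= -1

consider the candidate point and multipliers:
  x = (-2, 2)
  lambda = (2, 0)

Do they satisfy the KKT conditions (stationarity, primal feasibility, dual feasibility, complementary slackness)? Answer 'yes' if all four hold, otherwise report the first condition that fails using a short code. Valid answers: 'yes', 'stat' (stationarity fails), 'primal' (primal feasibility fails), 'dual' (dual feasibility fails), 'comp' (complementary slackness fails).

Gradient of f: grad f(x) = Q x + c = (-4, 4)
Constraint values g_i(x) = a_i^T x - b_i:
  g_1((-2, 2)) = 0
  g_2((-2, 2)) = -3
Stationarity residual: grad f(x) + sum_i lambda_i a_i = (0, 0)
  -> stationarity OK
Primal feasibility (all g_i <= 0): OK
Dual feasibility (all lambda_i >= 0): OK
Complementary slackness (lambda_i * g_i(x) = 0 for all i): OK

Verdict: yes, KKT holds.

yes


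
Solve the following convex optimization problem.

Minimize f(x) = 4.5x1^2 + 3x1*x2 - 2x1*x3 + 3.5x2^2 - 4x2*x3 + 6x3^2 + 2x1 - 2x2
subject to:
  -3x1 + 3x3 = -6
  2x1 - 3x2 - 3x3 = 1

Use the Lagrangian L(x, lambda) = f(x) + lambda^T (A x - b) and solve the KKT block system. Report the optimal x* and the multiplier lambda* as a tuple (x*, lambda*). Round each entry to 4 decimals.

Form the Lagrangian:
  L(x, lambda) = (1/2) x^T Q x + c^T x + lambda^T (A x - b)
Stationarity (grad_x L = 0): Q x + c + A^T lambda = 0.
Primal feasibility: A x = b.

This gives the KKT block system:
  [ Q   A^T ] [ x     ]   [-c ]
  [ A    0  ] [ lambda ] = [ b ]

Solving the linear system:
  x*      = (1.3855, 1.2048, -0.6145)
  lambda* = (9.3373, 4.3494)
  f(x*)   = 26.0181

x* = (1.3855, 1.2048, -0.6145), lambda* = (9.3373, 4.3494)


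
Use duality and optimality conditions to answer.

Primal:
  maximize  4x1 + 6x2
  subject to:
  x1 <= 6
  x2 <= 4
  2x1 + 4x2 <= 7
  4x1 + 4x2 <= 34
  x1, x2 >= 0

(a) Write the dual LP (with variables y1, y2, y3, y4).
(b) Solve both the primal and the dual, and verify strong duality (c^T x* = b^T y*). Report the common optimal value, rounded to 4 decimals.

The standard primal-dual pair for 'max c^T x s.t. A x <= b, x >= 0' is:
  Dual:  min b^T y  s.t.  A^T y >= c,  y >= 0.

So the dual LP is:
  minimize  6y1 + 4y2 + 7y3 + 34y4
  subject to:
    y1 + 2y3 + 4y4 >= 4
    y2 + 4y3 + 4y4 >= 6
    y1, y2, y3, y4 >= 0

Solving the primal: x* = (3.5, 0).
  primal value c^T x* = 14.
Solving the dual: y* = (0, 0, 2, 0).
  dual value b^T y* = 14.
Strong duality: c^T x* = b^T y*. Confirmed.

14
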